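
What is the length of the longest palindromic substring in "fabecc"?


Input: "fabecc"
Checking substrings for palindromes:
  [4:6] "cc" (len 2) => palindrome
Longest palindromic substring: "cc" with length 2

2


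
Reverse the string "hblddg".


Input: hblddg
Reading characters right to left:
  Position 5: 'g'
  Position 4: 'd'
  Position 3: 'd'
  Position 2: 'l'
  Position 1: 'b'
  Position 0: 'h'
Reversed: gddlbh

gddlbh


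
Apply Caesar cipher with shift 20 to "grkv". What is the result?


Caesar cipher: shift "grkv" by 20
  'g' (pos 6) + 20 = pos 0 = 'a'
  'r' (pos 17) + 20 = pos 11 = 'l'
  'k' (pos 10) + 20 = pos 4 = 'e'
  'v' (pos 21) + 20 = pos 15 = 'p'
Result: alep

alep


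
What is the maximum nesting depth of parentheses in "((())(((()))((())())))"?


Input: "((())(((()))((())())))"
Tracking depth:
  Position 0 '(': depth becomes 1
  Position 1 '(': depth becomes 2
  Position 2 '(': depth becomes 3
  Position 3 ')': depth becomes 2
  Position 4 ')': depth becomes 1
  Position 5 '(': depth becomes 2
  Position 6 '(': depth becomes 3
  Position 7 '(': depth becomes 4
  Position 8 '(': depth becomes 5
  Position 9 ')': depth becomes 4
  Position 10 ')': depth becomes 3
  Position 11 ')': depth becomes 2
  Position 12 '(': depth becomes 3
  Position 13 '(': depth becomes 4
  Position 14 '(': depth becomes 5
  Position 15 ')': depth becomes 4
  Position 16 ')': depth becomes 3
  Position 17 '(': depth becomes 4
  Position 18 ')': depth becomes 3
  Position 19 ')': depth becomes 2
  Position 20 ')': depth becomes 1
  Position 21 ')': depth becomes 0
Maximum depth reached: 5

5


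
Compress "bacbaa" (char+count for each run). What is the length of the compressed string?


Input: bacbaa
Runs:
  'b' x 1 => "b1"
  'a' x 1 => "a1"
  'c' x 1 => "c1"
  'b' x 1 => "b1"
  'a' x 2 => "a2"
Compressed: "b1a1c1b1a2"
Compressed length: 10

10


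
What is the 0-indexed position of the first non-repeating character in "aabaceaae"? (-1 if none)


Input: aabaceaae
Character frequencies:
  'a': 5
  'b': 1
  'c': 1
  'e': 2
Scanning left to right for freq == 1:
  Position 0 ('a'): freq=5, skip
  Position 1 ('a'): freq=5, skip
  Position 2 ('b'): unique! => answer = 2

2


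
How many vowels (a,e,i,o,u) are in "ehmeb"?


Input: ehmeb
Checking each character:
  'e' at position 0: vowel (running total: 1)
  'h' at position 1: consonant
  'm' at position 2: consonant
  'e' at position 3: vowel (running total: 2)
  'b' at position 4: consonant
Total vowels: 2

2


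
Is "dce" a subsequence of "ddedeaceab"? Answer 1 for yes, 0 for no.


Check if "dce" is a subsequence of "ddedeaceab"
Greedy scan:
  Position 0 ('d'): matches sub[0] = 'd'
  Position 1 ('d'): no match needed
  Position 2 ('e'): no match needed
  Position 3 ('d'): no match needed
  Position 4 ('e'): no match needed
  Position 5 ('a'): no match needed
  Position 6 ('c'): matches sub[1] = 'c'
  Position 7 ('e'): matches sub[2] = 'e'
  Position 8 ('a'): no match needed
  Position 9 ('b'): no match needed
All 3 characters matched => is a subsequence

1


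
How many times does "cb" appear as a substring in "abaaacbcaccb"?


Searching for "cb" in "abaaacbcaccb"
Scanning each position:
  Position 0: "ab" => no
  Position 1: "ba" => no
  Position 2: "aa" => no
  Position 3: "aa" => no
  Position 4: "ac" => no
  Position 5: "cb" => MATCH
  Position 6: "bc" => no
  Position 7: "ca" => no
  Position 8: "ac" => no
  Position 9: "cc" => no
  Position 10: "cb" => MATCH
Total occurrences: 2

2


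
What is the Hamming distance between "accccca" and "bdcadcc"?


Comparing "accccca" and "bdcadcc" position by position:
  Position 0: 'a' vs 'b' => differ
  Position 1: 'c' vs 'd' => differ
  Position 2: 'c' vs 'c' => same
  Position 3: 'c' vs 'a' => differ
  Position 4: 'c' vs 'd' => differ
  Position 5: 'c' vs 'c' => same
  Position 6: 'a' vs 'c' => differ
Total differences (Hamming distance): 5

5


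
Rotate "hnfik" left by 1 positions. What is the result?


Input: "hnfik", rotate left by 1
First 1 characters: "h"
Remaining characters: "nfik"
Concatenate remaining + first: "nfik" + "h" = "nfikh"

nfikh


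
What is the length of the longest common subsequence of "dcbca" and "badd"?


LCS of "dcbca" and "badd"
DP table:
           b    a    d    d
      0    0    0    0    0
  d   0    0    0    1    1
  c   0    0    0    1    1
  b   0    1    1    1    1
  c   0    1    1    1    1
  a   0    1    2    2    2
LCS length = dp[5][4] = 2

2


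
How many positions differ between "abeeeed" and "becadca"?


Comparing "abeeeed" and "becadca" position by position:
  Position 0: 'a' vs 'b' => DIFFER
  Position 1: 'b' vs 'e' => DIFFER
  Position 2: 'e' vs 'c' => DIFFER
  Position 3: 'e' vs 'a' => DIFFER
  Position 4: 'e' vs 'd' => DIFFER
  Position 5: 'e' vs 'c' => DIFFER
  Position 6: 'd' vs 'a' => DIFFER
Positions that differ: 7

7


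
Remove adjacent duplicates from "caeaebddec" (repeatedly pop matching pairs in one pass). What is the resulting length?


Input: caeaebddec
Stack-based adjacent duplicate removal:
  Read 'c': push. Stack: c
  Read 'a': push. Stack: ca
  Read 'e': push. Stack: cae
  Read 'a': push. Stack: caea
  Read 'e': push. Stack: caeae
  Read 'b': push. Stack: caeaeb
  Read 'd': push. Stack: caeaebd
  Read 'd': matches stack top 'd' => pop. Stack: caeaeb
  Read 'e': push. Stack: caeaebe
  Read 'c': push. Stack: caeaebec
Final stack: "caeaebec" (length 8)

8


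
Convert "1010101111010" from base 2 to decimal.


Input: "1010101111010" in base 2
Positional expansion:
  Digit '1' (value 1) x 2^12 = 4096
  Digit '0' (value 0) x 2^11 = 0
  Digit '1' (value 1) x 2^10 = 1024
  Digit '0' (value 0) x 2^9 = 0
  Digit '1' (value 1) x 2^8 = 256
  Digit '0' (value 0) x 2^7 = 0
  Digit '1' (value 1) x 2^6 = 64
  Digit '1' (value 1) x 2^5 = 32
  Digit '1' (value 1) x 2^4 = 16
  Digit '1' (value 1) x 2^3 = 8
  Digit '0' (value 0) x 2^2 = 0
  Digit '1' (value 1) x 2^1 = 2
  Digit '0' (value 0) x 2^0 = 0
Sum = 5498

5498


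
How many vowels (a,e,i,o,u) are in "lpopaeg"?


Input: lpopaeg
Checking each character:
  'l' at position 0: consonant
  'p' at position 1: consonant
  'o' at position 2: vowel (running total: 1)
  'p' at position 3: consonant
  'a' at position 4: vowel (running total: 2)
  'e' at position 5: vowel (running total: 3)
  'g' at position 6: consonant
Total vowels: 3

3


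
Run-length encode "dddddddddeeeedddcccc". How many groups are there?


Input: dddddddddeeeedddcccc
Scanning for consecutive runs:
  Group 1: 'd' x 9 (positions 0-8)
  Group 2: 'e' x 4 (positions 9-12)
  Group 3: 'd' x 3 (positions 13-15)
  Group 4: 'c' x 4 (positions 16-19)
Total groups: 4

4


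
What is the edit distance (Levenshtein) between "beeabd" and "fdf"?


Computing edit distance: "beeabd" -> "fdf"
DP table:
           f    d    f
      0    1    2    3
  b   1    1    2    3
  e   2    2    2    3
  e   3    3    3    3
  a   4    4    4    4
  b   5    5    5    5
  d   6    6    5    6
Edit distance = dp[6][3] = 6

6


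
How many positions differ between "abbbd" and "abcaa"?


Comparing "abbbd" and "abcaa" position by position:
  Position 0: 'a' vs 'a' => same
  Position 1: 'b' vs 'b' => same
  Position 2: 'b' vs 'c' => DIFFER
  Position 3: 'b' vs 'a' => DIFFER
  Position 4: 'd' vs 'a' => DIFFER
Positions that differ: 3

3


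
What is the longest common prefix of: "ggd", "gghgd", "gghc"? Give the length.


Words: ggd, gghgd, gghc
  Position 0: all 'g' => match
  Position 1: all 'g' => match
  Position 2: ('d', 'h', 'h') => mismatch, stop
LCP = "gg" (length 2)

2


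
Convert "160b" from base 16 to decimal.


Input: "160b" in base 16
Positional expansion:
  Digit '1' (value 1) x 16^3 = 4096
  Digit '6' (value 6) x 16^2 = 1536
  Digit '0' (value 0) x 16^1 = 0
  Digit 'b' (value 11) x 16^0 = 11
Sum = 5643

5643


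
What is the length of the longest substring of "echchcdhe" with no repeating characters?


Input: "echchcdhe"
Sliding window (track last position of each char):
  Position 0 ('e'): window [0,0] length 1 -- new best
  Position 1 ('c'): window [0,1] length 2 -- new best
  Position 2 ('h'): window [0,2] length 3 -- new best
  Position 3 ('c'): repeat (last at 1), move window start to 2
  Position 3 ('c'): window [2,3] length 2
  Position 4 ('h'): repeat (last at 2), move window start to 3
  Position 4 ('h'): window [3,4] length 2
  Position 5 ('c'): repeat (last at 3), move window start to 4
  Position 5 ('c'): window [4,5] length 2
  Position 6 ('d'): window [4,6] length 3
  Position 7 ('h'): repeat (last at 4), move window start to 5
  Position 7 ('h'): window [5,7] length 3
  Position 8 ('e'): window [5,8] length 4 -- new best
Longest substring with no repeats: "cdhe" with length 4

4


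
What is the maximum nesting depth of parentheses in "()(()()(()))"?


Input: "()(()()(()))"
Tracking depth:
  Position 0 '(': depth becomes 1
  Position 1 ')': depth becomes 0
  Position 2 '(': depth becomes 1
  Position 3 '(': depth becomes 2
  Position 4 ')': depth becomes 1
  Position 5 '(': depth becomes 2
  Position 6 ')': depth becomes 1
  Position 7 '(': depth becomes 2
  Position 8 '(': depth becomes 3
  Position 9 ')': depth becomes 2
  Position 10 ')': depth becomes 1
  Position 11 ')': depth becomes 0
Maximum depth reached: 3

3


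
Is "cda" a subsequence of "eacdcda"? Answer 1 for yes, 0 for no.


Check if "cda" is a subsequence of "eacdcda"
Greedy scan:
  Position 0 ('e'): no match needed
  Position 1 ('a'): no match needed
  Position 2 ('c'): matches sub[0] = 'c'
  Position 3 ('d'): matches sub[1] = 'd'
  Position 4 ('c'): no match needed
  Position 5 ('d'): no match needed
  Position 6 ('a'): matches sub[2] = 'a'
All 3 characters matched => is a subsequence

1


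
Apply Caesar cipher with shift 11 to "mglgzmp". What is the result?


Caesar cipher: shift "mglgzmp" by 11
  'm' (pos 12) + 11 = pos 23 = 'x'
  'g' (pos 6) + 11 = pos 17 = 'r'
  'l' (pos 11) + 11 = pos 22 = 'w'
  'g' (pos 6) + 11 = pos 17 = 'r'
  'z' (pos 25) + 11 = pos 10 = 'k'
  'm' (pos 12) + 11 = pos 23 = 'x'
  'p' (pos 15) + 11 = pos 0 = 'a'
Result: xrwrkxa

xrwrkxa


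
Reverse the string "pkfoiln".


Input: pkfoiln
Reading characters right to left:
  Position 6: 'n'
  Position 5: 'l'
  Position 4: 'i'
  Position 3: 'o'
  Position 2: 'f'
  Position 1: 'k'
  Position 0: 'p'
Reversed: nliofkp

nliofkp


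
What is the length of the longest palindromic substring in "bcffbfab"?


Input: "bcffbfab"
Checking substrings for palindromes:
  [3:6] "fbf" (len 3) => palindrome
  [2:4] "ff" (len 2) => palindrome
Longest palindromic substring: "fbf" with length 3

3


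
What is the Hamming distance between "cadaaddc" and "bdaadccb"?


Comparing "cadaaddc" and "bdaadccb" position by position:
  Position 0: 'c' vs 'b' => differ
  Position 1: 'a' vs 'd' => differ
  Position 2: 'd' vs 'a' => differ
  Position 3: 'a' vs 'a' => same
  Position 4: 'a' vs 'd' => differ
  Position 5: 'd' vs 'c' => differ
  Position 6: 'd' vs 'c' => differ
  Position 7: 'c' vs 'b' => differ
Total differences (Hamming distance): 7

7


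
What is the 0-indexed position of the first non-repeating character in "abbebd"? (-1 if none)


Input: abbebd
Character frequencies:
  'a': 1
  'b': 3
  'd': 1
  'e': 1
Scanning left to right for freq == 1:
  Position 0 ('a'): unique! => answer = 0

0


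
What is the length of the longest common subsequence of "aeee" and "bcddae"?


LCS of "aeee" and "bcddae"
DP table:
           b    c    d    d    a    e
      0    0    0    0    0    0    0
  a   0    0    0    0    0    1    1
  e   0    0    0    0    0    1    2
  e   0    0    0    0    0    1    2
  e   0    0    0    0    0    1    2
LCS length = dp[4][6] = 2

2


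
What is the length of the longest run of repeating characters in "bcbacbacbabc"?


Input: "bcbacbacbabc"
Scanning for longest run:
  Position 1 ('c'): new char, reset run to 1
  Position 2 ('b'): new char, reset run to 1
  Position 3 ('a'): new char, reset run to 1
  Position 4 ('c'): new char, reset run to 1
  Position 5 ('b'): new char, reset run to 1
  Position 6 ('a'): new char, reset run to 1
  Position 7 ('c'): new char, reset run to 1
  Position 8 ('b'): new char, reset run to 1
  Position 9 ('a'): new char, reset run to 1
  Position 10 ('b'): new char, reset run to 1
  Position 11 ('c'): new char, reset run to 1
Longest run: 'b' with length 1

1


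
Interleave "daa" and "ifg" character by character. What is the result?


Interleaving "daa" and "ifg":
  Position 0: 'd' from first, 'i' from second => "di"
  Position 1: 'a' from first, 'f' from second => "af"
  Position 2: 'a' from first, 'g' from second => "ag"
Result: diafag

diafag


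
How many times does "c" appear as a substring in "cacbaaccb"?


Searching for "c" in "cacbaaccb"
Scanning each position:
  Position 0: "c" => MATCH
  Position 1: "a" => no
  Position 2: "c" => MATCH
  Position 3: "b" => no
  Position 4: "a" => no
  Position 5: "a" => no
  Position 6: "c" => MATCH
  Position 7: "c" => MATCH
  Position 8: "b" => no
Total occurrences: 4

4


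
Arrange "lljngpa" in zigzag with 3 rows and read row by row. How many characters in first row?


Zigzag "lljngpa" into 3 rows:
Placing characters:
  'l' => row 0
  'l' => row 1
  'j' => row 2
  'n' => row 1
  'g' => row 0
  'p' => row 1
  'a' => row 2
Rows:
  Row 0: "lg"
  Row 1: "lnp"
  Row 2: "ja"
First row length: 2

2


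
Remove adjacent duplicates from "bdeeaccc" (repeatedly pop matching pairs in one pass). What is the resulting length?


Input: bdeeaccc
Stack-based adjacent duplicate removal:
  Read 'b': push. Stack: b
  Read 'd': push. Stack: bd
  Read 'e': push. Stack: bde
  Read 'e': matches stack top 'e' => pop. Stack: bd
  Read 'a': push. Stack: bda
  Read 'c': push. Stack: bdac
  Read 'c': matches stack top 'c' => pop. Stack: bda
  Read 'c': push. Stack: bdac
Final stack: "bdac" (length 4)

4


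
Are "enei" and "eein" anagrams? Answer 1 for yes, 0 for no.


Strings: "enei", "eein"
Sorted first:  eein
Sorted second: eein
Sorted forms match => anagrams

1


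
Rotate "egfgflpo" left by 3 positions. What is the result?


Input: "egfgflpo", rotate left by 3
First 3 characters: "egf"
Remaining characters: "gflpo"
Concatenate remaining + first: "gflpo" + "egf" = "gflpoegf"

gflpoegf


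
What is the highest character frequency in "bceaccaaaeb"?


Input: bceaccaaaeb
Character counts:
  'a': 4
  'b': 2
  'c': 3
  'e': 2
Maximum frequency: 4

4


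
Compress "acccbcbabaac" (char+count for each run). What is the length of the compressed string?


Input: acccbcbabaac
Runs:
  'a' x 1 => "a1"
  'c' x 3 => "c3"
  'b' x 1 => "b1"
  'c' x 1 => "c1"
  'b' x 1 => "b1"
  'a' x 1 => "a1"
  'b' x 1 => "b1"
  'a' x 2 => "a2"
  'c' x 1 => "c1"
Compressed: "a1c3b1c1b1a1b1a2c1"
Compressed length: 18

18


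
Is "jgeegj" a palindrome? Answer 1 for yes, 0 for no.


Input: jgeegj
Reversed: jgeegj
  Compare pos 0 ('j') with pos 5 ('j'): match
  Compare pos 1 ('g') with pos 4 ('g'): match
  Compare pos 2 ('e') with pos 3 ('e'): match
Result: palindrome

1


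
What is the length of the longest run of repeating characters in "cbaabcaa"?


Input: "cbaabcaa"
Scanning for longest run:
  Position 1 ('b'): new char, reset run to 1
  Position 2 ('a'): new char, reset run to 1
  Position 3 ('a'): continues run of 'a', length=2
  Position 4 ('b'): new char, reset run to 1
  Position 5 ('c'): new char, reset run to 1
  Position 6 ('a'): new char, reset run to 1
  Position 7 ('a'): continues run of 'a', length=2
Longest run: 'a' with length 2

2


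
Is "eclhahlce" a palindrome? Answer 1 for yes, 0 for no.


Input: eclhahlce
Reversed: eclhahlce
  Compare pos 0 ('e') with pos 8 ('e'): match
  Compare pos 1 ('c') with pos 7 ('c'): match
  Compare pos 2 ('l') with pos 6 ('l'): match
  Compare pos 3 ('h') with pos 5 ('h'): match
Result: palindrome

1


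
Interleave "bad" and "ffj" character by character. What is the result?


Interleaving "bad" and "ffj":
  Position 0: 'b' from first, 'f' from second => "bf"
  Position 1: 'a' from first, 'f' from second => "af"
  Position 2: 'd' from first, 'j' from second => "dj"
Result: bfafdj

bfafdj


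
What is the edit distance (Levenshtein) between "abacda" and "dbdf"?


Computing edit distance: "abacda" -> "dbdf"
DP table:
           d    b    d    f
      0    1    2    3    4
  a   1    1    2    3    4
  b   2    2    1    2    3
  a   3    3    2    2    3
  c   4    4    3    3    3
  d   5    4    4    3    4
  a   6    5    5    4    4
Edit distance = dp[6][4] = 4

4


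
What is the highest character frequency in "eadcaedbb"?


Input: eadcaedbb
Character counts:
  'a': 2
  'b': 2
  'c': 1
  'd': 2
  'e': 2
Maximum frequency: 2

2


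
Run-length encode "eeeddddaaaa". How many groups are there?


Input: eeeddddaaaa
Scanning for consecutive runs:
  Group 1: 'e' x 3 (positions 0-2)
  Group 2: 'd' x 4 (positions 3-6)
  Group 3: 'a' x 4 (positions 7-10)
Total groups: 3

3


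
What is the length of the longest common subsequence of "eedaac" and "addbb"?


LCS of "eedaac" and "addbb"
DP table:
           a    d    d    b    b
      0    0    0    0    0    0
  e   0    0    0    0    0    0
  e   0    0    0    0    0    0
  d   0    0    1    1    1    1
  a   0    1    1    1    1    1
  a   0    1    1    1    1    1
  c   0    1    1    1    1    1
LCS length = dp[6][5] = 1

1


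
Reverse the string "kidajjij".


Input: kidajjij
Reading characters right to left:
  Position 7: 'j'
  Position 6: 'i'
  Position 5: 'j'
  Position 4: 'j'
  Position 3: 'a'
  Position 2: 'd'
  Position 1: 'i'
  Position 0: 'k'
Reversed: jijjadik

jijjadik


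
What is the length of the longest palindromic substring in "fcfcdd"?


Input: "fcfcdd"
Checking substrings for palindromes:
  [0:3] "fcf" (len 3) => palindrome
  [1:4] "cfc" (len 3) => palindrome
  [4:6] "dd" (len 2) => palindrome
Longest palindromic substring: "fcf" with length 3

3


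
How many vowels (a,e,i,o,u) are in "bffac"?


Input: bffac
Checking each character:
  'b' at position 0: consonant
  'f' at position 1: consonant
  'f' at position 2: consonant
  'a' at position 3: vowel (running total: 1)
  'c' at position 4: consonant
Total vowels: 1

1


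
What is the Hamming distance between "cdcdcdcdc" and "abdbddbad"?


Comparing "cdcdcdcdc" and "abdbddbad" position by position:
  Position 0: 'c' vs 'a' => differ
  Position 1: 'd' vs 'b' => differ
  Position 2: 'c' vs 'd' => differ
  Position 3: 'd' vs 'b' => differ
  Position 4: 'c' vs 'd' => differ
  Position 5: 'd' vs 'd' => same
  Position 6: 'c' vs 'b' => differ
  Position 7: 'd' vs 'a' => differ
  Position 8: 'c' vs 'd' => differ
Total differences (Hamming distance): 8

8


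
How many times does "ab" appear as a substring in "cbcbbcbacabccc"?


Searching for "ab" in "cbcbbcbacabccc"
Scanning each position:
  Position 0: "cb" => no
  Position 1: "bc" => no
  Position 2: "cb" => no
  Position 3: "bb" => no
  Position 4: "bc" => no
  Position 5: "cb" => no
  Position 6: "ba" => no
  Position 7: "ac" => no
  Position 8: "ca" => no
  Position 9: "ab" => MATCH
  Position 10: "bc" => no
  Position 11: "cc" => no
  Position 12: "cc" => no
Total occurrences: 1

1


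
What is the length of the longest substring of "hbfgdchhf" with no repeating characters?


Input: "hbfgdchhf"
Sliding window (track last position of each char):
  Position 0 ('h'): window [0,0] length 1 -- new best
  Position 1 ('b'): window [0,1] length 2 -- new best
  Position 2 ('f'): window [0,2] length 3 -- new best
  Position 3 ('g'): window [0,3] length 4 -- new best
  Position 4 ('d'): window [0,4] length 5 -- new best
  Position 5 ('c'): window [0,5] length 6 -- new best
  Position 6 ('h'): repeat (last at 0), move window start to 1
  Position 6 ('h'): window [1,6] length 6
  Position 7 ('h'): repeat (last at 6), move window start to 7
  Position 7 ('h'): window [7,7] length 1
  Position 8 ('f'): window [7,8] length 2
Longest substring with no repeats: "hbfgdc" with length 6

6


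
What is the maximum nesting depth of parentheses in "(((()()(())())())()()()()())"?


Input: "(((()()(())())())()()()()())"
Tracking depth:
  Position 0 '(': depth becomes 1
  Position 1 '(': depth becomes 2
  Position 2 '(': depth becomes 3
  Position 3 '(': depth becomes 4
  Position 4 ')': depth becomes 3
  Position 5 '(': depth becomes 4
  Position 6 ')': depth becomes 3
  Position 7 '(': depth becomes 4
  Position 8 '(': depth becomes 5
  Position 9 ')': depth becomes 4
  Position 10 ')': depth becomes 3
  Position 11 '(': depth becomes 4
  Position 12 ')': depth becomes 3
  Position 13 ')': depth becomes 2
  Position 14 '(': depth becomes 3
  Position 15 ')': depth becomes 2
  Position 16 ')': depth becomes 1
  Position 17 '(': depth becomes 2
  Position 18 ')': depth becomes 1
  Position 19 '(': depth becomes 2
  Position 20 ')': depth becomes 1
  Position 21 '(': depth becomes 2
  Position 22 ')': depth becomes 1
  Position 23 '(': depth becomes 2
  Position 24 ')': depth becomes 1
  Position 25 '(': depth becomes 2
  Position 26 ')': depth becomes 1
  Position 27 ')': depth becomes 0
Maximum depth reached: 5

5


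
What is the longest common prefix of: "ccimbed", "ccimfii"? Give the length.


Words: ccimbed, ccimfii
  Position 0: all 'c' => match
  Position 1: all 'c' => match
  Position 2: all 'i' => match
  Position 3: all 'm' => match
  Position 4: ('b', 'f') => mismatch, stop
LCP = "ccim" (length 4)

4


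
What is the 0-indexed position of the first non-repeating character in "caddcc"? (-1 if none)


Input: caddcc
Character frequencies:
  'a': 1
  'c': 3
  'd': 2
Scanning left to right for freq == 1:
  Position 0 ('c'): freq=3, skip
  Position 1 ('a'): unique! => answer = 1

1


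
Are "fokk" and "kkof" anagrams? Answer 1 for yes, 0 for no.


Strings: "fokk", "kkof"
Sorted first:  fkko
Sorted second: fkko
Sorted forms match => anagrams

1


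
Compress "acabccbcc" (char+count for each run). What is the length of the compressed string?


Input: acabccbcc
Runs:
  'a' x 1 => "a1"
  'c' x 1 => "c1"
  'a' x 1 => "a1"
  'b' x 1 => "b1"
  'c' x 2 => "c2"
  'b' x 1 => "b1"
  'c' x 2 => "c2"
Compressed: "a1c1a1b1c2b1c2"
Compressed length: 14

14


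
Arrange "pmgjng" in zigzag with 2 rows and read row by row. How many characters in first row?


Zigzag "pmgjng" into 2 rows:
Placing characters:
  'p' => row 0
  'm' => row 1
  'g' => row 0
  'j' => row 1
  'n' => row 0
  'g' => row 1
Rows:
  Row 0: "pgn"
  Row 1: "mjg"
First row length: 3

3


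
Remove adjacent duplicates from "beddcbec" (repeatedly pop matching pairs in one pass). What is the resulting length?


Input: beddcbec
Stack-based adjacent duplicate removal:
  Read 'b': push. Stack: b
  Read 'e': push. Stack: be
  Read 'd': push. Stack: bed
  Read 'd': matches stack top 'd' => pop. Stack: be
  Read 'c': push. Stack: bec
  Read 'b': push. Stack: becb
  Read 'e': push. Stack: becbe
  Read 'c': push. Stack: becbec
Final stack: "becbec" (length 6)

6


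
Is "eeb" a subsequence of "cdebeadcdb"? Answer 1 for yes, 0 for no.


Check if "eeb" is a subsequence of "cdebeadcdb"
Greedy scan:
  Position 0 ('c'): no match needed
  Position 1 ('d'): no match needed
  Position 2 ('e'): matches sub[0] = 'e'
  Position 3 ('b'): no match needed
  Position 4 ('e'): matches sub[1] = 'e'
  Position 5 ('a'): no match needed
  Position 6 ('d'): no match needed
  Position 7 ('c'): no match needed
  Position 8 ('d'): no match needed
  Position 9 ('b'): matches sub[2] = 'b'
All 3 characters matched => is a subsequence

1


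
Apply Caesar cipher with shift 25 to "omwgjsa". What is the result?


Caesar cipher: shift "omwgjsa" by 25
  'o' (pos 14) + 25 = pos 13 = 'n'
  'm' (pos 12) + 25 = pos 11 = 'l'
  'w' (pos 22) + 25 = pos 21 = 'v'
  'g' (pos 6) + 25 = pos 5 = 'f'
  'j' (pos 9) + 25 = pos 8 = 'i'
  's' (pos 18) + 25 = pos 17 = 'r'
  'a' (pos 0) + 25 = pos 25 = 'z'
Result: nlvfirz

nlvfirz


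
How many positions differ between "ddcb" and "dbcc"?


Comparing "ddcb" and "dbcc" position by position:
  Position 0: 'd' vs 'd' => same
  Position 1: 'd' vs 'b' => DIFFER
  Position 2: 'c' vs 'c' => same
  Position 3: 'b' vs 'c' => DIFFER
Positions that differ: 2

2


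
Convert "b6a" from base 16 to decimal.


Input: "b6a" in base 16
Positional expansion:
  Digit 'b' (value 11) x 16^2 = 2816
  Digit '6' (value 6) x 16^1 = 96
  Digit 'a' (value 10) x 16^0 = 10
Sum = 2922

2922


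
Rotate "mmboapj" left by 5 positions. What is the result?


Input: "mmboapj", rotate left by 5
First 5 characters: "mmboa"
Remaining characters: "pj"
Concatenate remaining + first: "pj" + "mmboa" = "pjmmboa"

pjmmboa


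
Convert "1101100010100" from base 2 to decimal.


Input: "1101100010100" in base 2
Positional expansion:
  Digit '1' (value 1) x 2^12 = 4096
  Digit '1' (value 1) x 2^11 = 2048
  Digit '0' (value 0) x 2^10 = 0
  Digit '1' (value 1) x 2^9 = 512
  Digit '1' (value 1) x 2^8 = 256
  Digit '0' (value 0) x 2^7 = 0
  Digit '0' (value 0) x 2^6 = 0
  Digit '0' (value 0) x 2^5 = 0
  Digit '1' (value 1) x 2^4 = 16
  Digit '0' (value 0) x 2^3 = 0
  Digit '1' (value 1) x 2^2 = 4
  Digit '0' (value 0) x 2^1 = 0
  Digit '0' (value 0) x 2^0 = 0
Sum = 6932

6932


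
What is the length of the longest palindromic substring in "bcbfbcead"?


Input: "bcbfbcead"
Checking substrings for palindromes:
  [1:6] "cbfbc" (len 5) => palindrome
  [0:3] "bcb" (len 3) => palindrome
  [2:5] "bfb" (len 3) => palindrome
Longest palindromic substring: "cbfbc" with length 5

5


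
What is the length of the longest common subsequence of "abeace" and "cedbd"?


LCS of "abeace" and "cedbd"
DP table:
           c    e    d    b    d
      0    0    0    0    0    0
  a   0    0    0    0    0    0
  b   0    0    0    0    1    1
  e   0    0    1    1    1    1
  a   0    0    1    1    1    1
  c   0    1    1    1    1    1
  e   0    1    2    2    2    2
LCS length = dp[6][5] = 2

2


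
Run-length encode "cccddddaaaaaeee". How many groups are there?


Input: cccddddaaaaaeee
Scanning for consecutive runs:
  Group 1: 'c' x 3 (positions 0-2)
  Group 2: 'd' x 4 (positions 3-6)
  Group 3: 'a' x 5 (positions 7-11)
  Group 4: 'e' x 3 (positions 12-14)
Total groups: 4

4


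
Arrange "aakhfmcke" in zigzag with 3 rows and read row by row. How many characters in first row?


Zigzag "aakhfmcke" into 3 rows:
Placing characters:
  'a' => row 0
  'a' => row 1
  'k' => row 2
  'h' => row 1
  'f' => row 0
  'm' => row 1
  'c' => row 2
  'k' => row 1
  'e' => row 0
Rows:
  Row 0: "afe"
  Row 1: "ahmk"
  Row 2: "kc"
First row length: 3

3


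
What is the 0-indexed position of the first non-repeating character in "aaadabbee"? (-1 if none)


Input: aaadabbee
Character frequencies:
  'a': 4
  'b': 2
  'd': 1
  'e': 2
Scanning left to right for freq == 1:
  Position 0 ('a'): freq=4, skip
  Position 1 ('a'): freq=4, skip
  Position 2 ('a'): freq=4, skip
  Position 3 ('d'): unique! => answer = 3

3


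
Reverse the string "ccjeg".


Input: ccjeg
Reading characters right to left:
  Position 4: 'g'
  Position 3: 'e'
  Position 2: 'j'
  Position 1: 'c'
  Position 0: 'c'
Reversed: gejcc

gejcc


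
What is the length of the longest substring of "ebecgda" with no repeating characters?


Input: "ebecgda"
Sliding window (track last position of each char):
  Position 0 ('e'): window [0,0] length 1 -- new best
  Position 1 ('b'): window [0,1] length 2 -- new best
  Position 2 ('e'): repeat (last at 0), move window start to 1
  Position 2 ('e'): window [1,2] length 2
  Position 3 ('c'): window [1,3] length 3 -- new best
  Position 4 ('g'): window [1,4] length 4 -- new best
  Position 5 ('d'): window [1,5] length 5 -- new best
  Position 6 ('a'): window [1,6] length 6 -- new best
Longest substring with no repeats: "becgda" with length 6

6


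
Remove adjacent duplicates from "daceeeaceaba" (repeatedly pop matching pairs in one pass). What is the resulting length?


Input: daceeeaceaba
Stack-based adjacent duplicate removal:
  Read 'd': push. Stack: d
  Read 'a': push. Stack: da
  Read 'c': push. Stack: dac
  Read 'e': push. Stack: dace
  Read 'e': matches stack top 'e' => pop. Stack: dac
  Read 'e': push. Stack: dace
  Read 'a': push. Stack: dacea
  Read 'c': push. Stack: daceac
  Read 'e': push. Stack: daceace
  Read 'a': push. Stack: daceacea
  Read 'b': push. Stack: daceaceab
  Read 'a': push. Stack: daceaceaba
Final stack: "daceaceaba" (length 10)

10


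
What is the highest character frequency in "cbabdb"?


Input: cbabdb
Character counts:
  'a': 1
  'b': 3
  'c': 1
  'd': 1
Maximum frequency: 3

3


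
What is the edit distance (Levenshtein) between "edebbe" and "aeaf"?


Computing edit distance: "edebbe" -> "aeaf"
DP table:
           a    e    a    f
      0    1    2    3    4
  e   1    1    1    2    3
  d   2    2    2    2    3
  e   3    3    2    3    3
  b   4    4    3    3    4
  b   5    5    4    4    4
  e   6    6    5    5    5
Edit distance = dp[6][4] = 5

5


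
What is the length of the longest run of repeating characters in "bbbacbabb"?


Input: "bbbacbabb"
Scanning for longest run:
  Position 1 ('b'): continues run of 'b', length=2
  Position 2 ('b'): continues run of 'b', length=3
  Position 3 ('a'): new char, reset run to 1
  Position 4 ('c'): new char, reset run to 1
  Position 5 ('b'): new char, reset run to 1
  Position 6 ('a'): new char, reset run to 1
  Position 7 ('b'): new char, reset run to 1
  Position 8 ('b'): continues run of 'b', length=2
Longest run: 'b' with length 3

3


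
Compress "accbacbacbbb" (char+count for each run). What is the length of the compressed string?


Input: accbacbacbbb
Runs:
  'a' x 1 => "a1"
  'c' x 2 => "c2"
  'b' x 1 => "b1"
  'a' x 1 => "a1"
  'c' x 1 => "c1"
  'b' x 1 => "b1"
  'a' x 1 => "a1"
  'c' x 1 => "c1"
  'b' x 3 => "b3"
Compressed: "a1c2b1a1c1b1a1c1b3"
Compressed length: 18

18


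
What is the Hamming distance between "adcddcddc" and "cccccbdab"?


Comparing "adcddcddc" and "cccccbdab" position by position:
  Position 0: 'a' vs 'c' => differ
  Position 1: 'd' vs 'c' => differ
  Position 2: 'c' vs 'c' => same
  Position 3: 'd' vs 'c' => differ
  Position 4: 'd' vs 'c' => differ
  Position 5: 'c' vs 'b' => differ
  Position 6: 'd' vs 'd' => same
  Position 7: 'd' vs 'a' => differ
  Position 8: 'c' vs 'b' => differ
Total differences (Hamming distance): 7

7


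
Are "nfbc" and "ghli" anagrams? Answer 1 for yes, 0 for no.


Strings: "nfbc", "ghli"
Sorted first:  bcfn
Sorted second: ghil
Differ at position 0: 'b' vs 'g' => not anagrams

0


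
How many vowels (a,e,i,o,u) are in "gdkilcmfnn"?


Input: gdkilcmfnn
Checking each character:
  'g' at position 0: consonant
  'd' at position 1: consonant
  'k' at position 2: consonant
  'i' at position 3: vowel (running total: 1)
  'l' at position 4: consonant
  'c' at position 5: consonant
  'm' at position 6: consonant
  'f' at position 7: consonant
  'n' at position 8: consonant
  'n' at position 9: consonant
Total vowels: 1

1


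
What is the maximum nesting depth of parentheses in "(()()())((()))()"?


Input: "(()()())((()))()"
Tracking depth:
  Position 0 '(': depth becomes 1
  Position 1 '(': depth becomes 2
  Position 2 ')': depth becomes 1
  Position 3 '(': depth becomes 2
  Position 4 ')': depth becomes 1
  Position 5 '(': depth becomes 2
  Position 6 ')': depth becomes 1
  Position 7 ')': depth becomes 0
  Position 8 '(': depth becomes 1
  Position 9 '(': depth becomes 2
  Position 10 '(': depth becomes 3
  Position 11 ')': depth becomes 2
  Position 12 ')': depth becomes 1
  Position 13 ')': depth becomes 0
  Position 14 '(': depth becomes 1
  Position 15 ')': depth becomes 0
Maximum depth reached: 3

3


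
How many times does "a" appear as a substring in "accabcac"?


Searching for "a" in "accabcac"
Scanning each position:
  Position 0: "a" => MATCH
  Position 1: "c" => no
  Position 2: "c" => no
  Position 3: "a" => MATCH
  Position 4: "b" => no
  Position 5: "c" => no
  Position 6: "a" => MATCH
  Position 7: "c" => no
Total occurrences: 3

3


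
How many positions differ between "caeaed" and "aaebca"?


Comparing "caeaed" and "aaebca" position by position:
  Position 0: 'c' vs 'a' => DIFFER
  Position 1: 'a' vs 'a' => same
  Position 2: 'e' vs 'e' => same
  Position 3: 'a' vs 'b' => DIFFER
  Position 4: 'e' vs 'c' => DIFFER
  Position 5: 'd' vs 'a' => DIFFER
Positions that differ: 4

4


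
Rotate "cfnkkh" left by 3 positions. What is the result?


Input: "cfnkkh", rotate left by 3
First 3 characters: "cfn"
Remaining characters: "kkh"
Concatenate remaining + first: "kkh" + "cfn" = "kkhcfn"

kkhcfn


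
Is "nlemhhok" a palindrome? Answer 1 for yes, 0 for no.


Input: nlemhhok
Reversed: kohhmeln
  Compare pos 0 ('n') with pos 7 ('k'): MISMATCH
  Compare pos 1 ('l') with pos 6 ('o'): MISMATCH
  Compare pos 2 ('e') with pos 5 ('h'): MISMATCH
  Compare pos 3 ('m') with pos 4 ('h'): MISMATCH
Result: not a palindrome

0


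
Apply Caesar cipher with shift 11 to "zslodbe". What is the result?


Caesar cipher: shift "zslodbe" by 11
  'z' (pos 25) + 11 = pos 10 = 'k'
  's' (pos 18) + 11 = pos 3 = 'd'
  'l' (pos 11) + 11 = pos 22 = 'w'
  'o' (pos 14) + 11 = pos 25 = 'z'
  'd' (pos 3) + 11 = pos 14 = 'o'
  'b' (pos 1) + 11 = pos 12 = 'm'
  'e' (pos 4) + 11 = pos 15 = 'p'
Result: kdwzomp

kdwzomp


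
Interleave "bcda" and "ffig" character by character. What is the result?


Interleaving "bcda" and "ffig":
  Position 0: 'b' from first, 'f' from second => "bf"
  Position 1: 'c' from first, 'f' from second => "cf"
  Position 2: 'd' from first, 'i' from second => "di"
  Position 3: 'a' from first, 'g' from second => "ag"
Result: bfcfdiag

bfcfdiag


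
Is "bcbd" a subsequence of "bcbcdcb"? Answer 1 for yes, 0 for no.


Check if "bcbd" is a subsequence of "bcbcdcb"
Greedy scan:
  Position 0 ('b'): matches sub[0] = 'b'
  Position 1 ('c'): matches sub[1] = 'c'
  Position 2 ('b'): matches sub[2] = 'b'
  Position 3 ('c'): no match needed
  Position 4 ('d'): matches sub[3] = 'd'
  Position 5 ('c'): no match needed
  Position 6 ('b'): no match needed
All 4 characters matched => is a subsequence

1


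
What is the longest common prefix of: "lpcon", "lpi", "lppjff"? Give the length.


Words: lpcon, lpi, lppjff
  Position 0: all 'l' => match
  Position 1: all 'p' => match
  Position 2: ('c', 'i', 'p') => mismatch, stop
LCP = "lp" (length 2)

2


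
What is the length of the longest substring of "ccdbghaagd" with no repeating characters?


Input: "ccdbghaagd"
Sliding window (track last position of each char):
  Position 0 ('c'): window [0,0] length 1 -- new best
  Position 1 ('c'): repeat (last at 0), move window start to 1
  Position 1 ('c'): window [1,1] length 1
  Position 2 ('d'): window [1,2] length 2 -- new best
  Position 3 ('b'): window [1,3] length 3 -- new best
  Position 4 ('g'): window [1,4] length 4 -- new best
  Position 5 ('h'): window [1,5] length 5 -- new best
  Position 6 ('a'): window [1,6] length 6 -- new best
  Position 7 ('a'): repeat (last at 6), move window start to 7
  Position 7 ('a'): window [7,7] length 1
  Position 8 ('g'): window [7,8] length 2
  Position 9 ('d'): window [7,9] length 3
Longest substring with no repeats: "cdbgha" with length 6

6


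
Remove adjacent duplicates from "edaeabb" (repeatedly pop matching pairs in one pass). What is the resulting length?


Input: edaeabb
Stack-based adjacent duplicate removal:
  Read 'e': push. Stack: e
  Read 'd': push. Stack: ed
  Read 'a': push. Stack: eda
  Read 'e': push. Stack: edae
  Read 'a': push. Stack: edaea
  Read 'b': push. Stack: edaeab
  Read 'b': matches stack top 'b' => pop. Stack: edaea
Final stack: "edaea" (length 5)

5


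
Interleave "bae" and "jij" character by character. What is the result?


Interleaving "bae" and "jij":
  Position 0: 'b' from first, 'j' from second => "bj"
  Position 1: 'a' from first, 'i' from second => "ai"
  Position 2: 'e' from first, 'j' from second => "ej"
Result: bjaiej

bjaiej


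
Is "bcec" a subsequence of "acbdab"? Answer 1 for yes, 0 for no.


Check if "bcec" is a subsequence of "acbdab"
Greedy scan:
  Position 0 ('a'): no match needed
  Position 1 ('c'): no match needed
  Position 2 ('b'): matches sub[0] = 'b'
  Position 3 ('d'): no match needed
  Position 4 ('a'): no match needed
  Position 5 ('b'): no match needed
Only matched 1/4 characters => not a subsequence

0


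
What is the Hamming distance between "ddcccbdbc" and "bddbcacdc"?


Comparing "ddcccbdbc" and "bddbcacdc" position by position:
  Position 0: 'd' vs 'b' => differ
  Position 1: 'd' vs 'd' => same
  Position 2: 'c' vs 'd' => differ
  Position 3: 'c' vs 'b' => differ
  Position 4: 'c' vs 'c' => same
  Position 5: 'b' vs 'a' => differ
  Position 6: 'd' vs 'c' => differ
  Position 7: 'b' vs 'd' => differ
  Position 8: 'c' vs 'c' => same
Total differences (Hamming distance): 6

6


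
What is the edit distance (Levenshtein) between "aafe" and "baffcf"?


Computing edit distance: "aafe" -> "baffcf"
DP table:
           b    a    f    f    c    f
      0    1    2    3    4    5    6
  a   1    1    1    2    3    4    5
  a   2    2    1    2    3    4    5
  f   3    3    2    1    2    3    4
  e   4    4    3    2    2    3    4
Edit distance = dp[4][6] = 4

4


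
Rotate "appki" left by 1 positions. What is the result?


Input: "appki", rotate left by 1
First 1 characters: "a"
Remaining characters: "ppki"
Concatenate remaining + first: "ppki" + "a" = "ppkia"

ppkia


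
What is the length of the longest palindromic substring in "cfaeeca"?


Input: "cfaeeca"
Checking substrings for palindromes:
  [3:5] "ee" (len 2) => palindrome
Longest palindromic substring: "ee" with length 2

2


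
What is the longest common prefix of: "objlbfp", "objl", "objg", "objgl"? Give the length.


Words: objlbfp, objl, objg, objgl
  Position 0: all 'o' => match
  Position 1: all 'b' => match
  Position 2: all 'j' => match
  Position 3: ('l', 'l', 'g', 'g') => mismatch, stop
LCP = "obj" (length 3)

3


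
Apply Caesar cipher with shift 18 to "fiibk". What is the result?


Caesar cipher: shift "fiibk" by 18
  'f' (pos 5) + 18 = pos 23 = 'x'
  'i' (pos 8) + 18 = pos 0 = 'a'
  'i' (pos 8) + 18 = pos 0 = 'a'
  'b' (pos 1) + 18 = pos 19 = 't'
  'k' (pos 10) + 18 = pos 2 = 'c'
Result: xaatc

xaatc


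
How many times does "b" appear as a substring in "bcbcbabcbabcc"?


Searching for "b" in "bcbcbabcbabcc"
Scanning each position:
  Position 0: "b" => MATCH
  Position 1: "c" => no
  Position 2: "b" => MATCH
  Position 3: "c" => no
  Position 4: "b" => MATCH
  Position 5: "a" => no
  Position 6: "b" => MATCH
  Position 7: "c" => no
  Position 8: "b" => MATCH
  Position 9: "a" => no
  Position 10: "b" => MATCH
  Position 11: "c" => no
  Position 12: "c" => no
Total occurrences: 6

6


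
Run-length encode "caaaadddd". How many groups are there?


Input: caaaadddd
Scanning for consecutive runs:
  Group 1: 'c' x 1 (positions 0-0)
  Group 2: 'a' x 4 (positions 1-4)
  Group 3: 'd' x 4 (positions 5-8)
Total groups: 3

3


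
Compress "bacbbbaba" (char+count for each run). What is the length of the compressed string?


Input: bacbbbaba
Runs:
  'b' x 1 => "b1"
  'a' x 1 => "a1"
  'c' x 1 => "c1"
  'b' x 3 => "b3"
  'a' x 1 => "a1"
  'b' x 1 => "b1"
  'a' x 1 => "a1"
Compressed: "b1a1c1b3a1b1a1"
Compressed length: 14

14


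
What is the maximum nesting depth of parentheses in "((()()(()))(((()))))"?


Input: "((()()(()))(((()))))"
Tracking depth:
  Position 0 '(': depth becomes 1
  Position 1 '(': depth becomes 2
  Position 2 '(': depth becomes 3
  Position 3 ')': depth becomes 2
  Position 4 '(': depth becomes 3
  Position 5 ')': depth becomes 2
  Position 6 '(': depth becomes 3
  Position 7 '(': depth becomes 4
  Position 8 ')': depth becomes 3
  Position 9 ')': depth becomes 2
  Position 10 ')': depth becomes 1
  Position 11 '(': depth becomes 2
  Position 12 '(': depth becomes 3
  Position 13 '(': depth becomes 4
  Position 14 '(': depth becomes 5
  Position 15 ')': depth becomes 4
  Position 16 ')': depth becomes 3
  Position 17 ')': depth becomes 2
  Position 18 ')': depth becomes 1
  Position 19 ')': depth becomes 0
Maximum depth reached: 5

5
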